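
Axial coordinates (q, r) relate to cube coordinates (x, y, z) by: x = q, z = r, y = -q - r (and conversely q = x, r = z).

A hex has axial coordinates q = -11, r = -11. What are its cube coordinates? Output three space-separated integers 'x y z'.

x = q = -11
z = r = -11
y = -x - z = -(-11) - (-11) = 22

Answer: -11 22 -11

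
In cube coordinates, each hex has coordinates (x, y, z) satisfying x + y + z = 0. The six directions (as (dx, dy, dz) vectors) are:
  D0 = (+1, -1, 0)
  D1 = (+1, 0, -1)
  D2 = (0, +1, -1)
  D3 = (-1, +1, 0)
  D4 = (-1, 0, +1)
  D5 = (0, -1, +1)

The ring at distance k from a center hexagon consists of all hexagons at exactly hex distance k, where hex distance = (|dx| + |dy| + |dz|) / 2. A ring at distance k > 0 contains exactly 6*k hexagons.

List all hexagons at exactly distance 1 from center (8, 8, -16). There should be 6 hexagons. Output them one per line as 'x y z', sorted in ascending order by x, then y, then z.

Answer: 7 8 -15
7 9 -16
8 7 -15
8 9 -17
9 7 -16
9 8 -17

Derivation:
Walk ring at distance 1 from (8, 8, -16):
Start at center + D4*1 = (7, 8, -15)
  hex 0: (7, 8, -15)
  hex 1: (8, 7, -15)
  hex 2: (9, 7, -16)
  hex 3: (9, 8, -17)
  hex 4: (8, 9, -17)
  hex 5: (7, 9, -16)
Sorted: 6 hexes.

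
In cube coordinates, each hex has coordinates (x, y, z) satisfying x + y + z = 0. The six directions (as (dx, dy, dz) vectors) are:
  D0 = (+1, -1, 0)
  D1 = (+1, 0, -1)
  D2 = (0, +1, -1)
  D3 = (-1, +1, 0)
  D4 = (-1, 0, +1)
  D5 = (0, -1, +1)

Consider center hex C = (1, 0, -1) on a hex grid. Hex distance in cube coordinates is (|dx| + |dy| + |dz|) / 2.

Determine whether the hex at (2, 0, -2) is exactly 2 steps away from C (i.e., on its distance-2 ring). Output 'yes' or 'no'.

Answer: no

Derivation:
|px - cx| = |2 - 1| = 1
|py - cy| = |0 - 0| = 0
|pz - cz| = |-2 - (-1)| = 1
distance = (1+0+1)/2 = 2/2 = 1
radius = 2; distance != radius -> no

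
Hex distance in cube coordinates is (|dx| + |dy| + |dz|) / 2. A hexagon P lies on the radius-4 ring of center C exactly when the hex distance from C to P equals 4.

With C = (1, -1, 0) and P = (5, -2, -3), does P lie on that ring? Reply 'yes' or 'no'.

Answer: yes

Derivation:
|px - cx| = |5 - 1| = 4
|py - cy| = |-2 - (-1)| = 1
|pz - cz| = |-3 - 0| = 3
distance = (4+1+3)/2 = 8/2 = 4
radius = 4; distance == radius -> yes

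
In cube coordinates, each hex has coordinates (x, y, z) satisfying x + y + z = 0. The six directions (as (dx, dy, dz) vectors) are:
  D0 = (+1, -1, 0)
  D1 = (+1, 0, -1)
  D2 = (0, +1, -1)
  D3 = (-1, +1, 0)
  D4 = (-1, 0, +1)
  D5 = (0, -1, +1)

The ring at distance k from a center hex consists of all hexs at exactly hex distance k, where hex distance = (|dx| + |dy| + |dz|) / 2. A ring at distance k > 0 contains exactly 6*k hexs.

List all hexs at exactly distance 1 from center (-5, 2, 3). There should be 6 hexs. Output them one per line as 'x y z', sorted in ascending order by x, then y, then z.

Walk ring at distance 1 from (-5, 2, 3):
Start at center + D4*1 = (-6, 2, 4)
  hex 0: (-6, 2, 4)
  hex 1: (-5, 1, 4)
  hex 2: (-4, 1, 3)
  hex 3: (-4, 2, 2)
  hex 4: (-5, 3, 2)
  hex 5: (-6, 3, 3)
Sorted: 6 hexes.

Answer: -6 2 4
-6 3 3
-5 1 4
-5 3 2
-4 1 3
-4 2 2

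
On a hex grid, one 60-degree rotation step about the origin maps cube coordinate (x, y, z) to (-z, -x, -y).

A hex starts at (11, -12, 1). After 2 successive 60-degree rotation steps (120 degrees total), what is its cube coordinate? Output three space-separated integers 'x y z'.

Start: (11, -12, 1)
Step 1: (11, -12, 1) -> (-(1), -(11), -(-12)) = (-1, -11, 12)
Step 2: (-1, -11, 12) -> (-(12), -(-1), -(-11)) = (-12, 1, 11)

Answer: -12 1 11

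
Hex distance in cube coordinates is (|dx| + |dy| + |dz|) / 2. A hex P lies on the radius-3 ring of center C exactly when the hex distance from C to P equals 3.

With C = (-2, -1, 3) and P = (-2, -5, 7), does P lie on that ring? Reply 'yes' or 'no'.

|px - cx| = |-2 - (-2)| = 0
|py - cy| = |-5 - (-1)| = 4
|pz - cz| = |7 - 3| = 4
distance = (0+4+4)/2 = 8/2 = 4
radius = 3; distance != radius -> no

Answer: no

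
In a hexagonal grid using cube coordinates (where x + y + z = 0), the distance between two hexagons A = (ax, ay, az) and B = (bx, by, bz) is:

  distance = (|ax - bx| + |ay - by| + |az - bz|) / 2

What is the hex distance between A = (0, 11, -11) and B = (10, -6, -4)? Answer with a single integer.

Answer: 17

Derivation:
|ax - bx| = |0 - 10| = 10
|ay - by| = |11 - (-6)| = 17
|az - bz| = |-11 - (-4)| = 7
distance = (10 + 17 + 7) / 2 = 34 / 2 = 17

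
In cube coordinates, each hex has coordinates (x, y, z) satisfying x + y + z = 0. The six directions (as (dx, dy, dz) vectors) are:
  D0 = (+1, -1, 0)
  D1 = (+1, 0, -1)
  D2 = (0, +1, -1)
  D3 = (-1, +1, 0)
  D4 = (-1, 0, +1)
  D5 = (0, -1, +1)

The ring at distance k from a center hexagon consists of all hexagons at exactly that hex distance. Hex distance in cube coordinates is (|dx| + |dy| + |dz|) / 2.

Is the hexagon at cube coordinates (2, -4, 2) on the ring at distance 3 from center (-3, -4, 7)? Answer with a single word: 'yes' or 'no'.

|px - cx| = |2 - (-3)| = 5
|py - cy| = |-4 - (-4)| = 0
|pz - cz| = |2 - 7| = 5
distance = (5+0+5)/2 = 10/2 = 5
radius = 3; distance != radius -> no

Answer: no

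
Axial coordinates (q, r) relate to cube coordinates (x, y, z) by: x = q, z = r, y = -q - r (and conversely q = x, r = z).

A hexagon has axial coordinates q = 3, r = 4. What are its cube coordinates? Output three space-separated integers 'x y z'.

Answer: 3 -7 4

Derivation:
x = q = 3
z = r = 4
y = -x - z = -(3) - (4) = -7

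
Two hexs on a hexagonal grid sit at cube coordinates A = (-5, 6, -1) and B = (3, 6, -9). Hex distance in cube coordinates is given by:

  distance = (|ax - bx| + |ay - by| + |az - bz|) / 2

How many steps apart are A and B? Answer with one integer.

Answer: 8

Derivation:
|ax - bx| = |-5 - 3| = 8
|ay - by| = |6 - 6| = 0
|az - bz| = |-1 - (-9)| = 8
distance = (8 + 0 + 8) / 2 = 16 / 2 = 8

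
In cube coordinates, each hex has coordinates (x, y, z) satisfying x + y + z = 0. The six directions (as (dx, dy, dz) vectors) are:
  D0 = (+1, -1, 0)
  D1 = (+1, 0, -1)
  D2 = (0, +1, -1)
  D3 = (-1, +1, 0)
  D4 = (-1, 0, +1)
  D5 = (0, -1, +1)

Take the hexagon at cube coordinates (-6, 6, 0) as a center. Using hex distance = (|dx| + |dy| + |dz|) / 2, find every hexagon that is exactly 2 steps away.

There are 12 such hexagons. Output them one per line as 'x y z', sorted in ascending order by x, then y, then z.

Answer: -8 6 2
-8 7 1
-8 8 0
-7 5 2
-7 8 -1
-6 4 2
-6 8 -2
-5 4 1
-5 7 -2
-4 4 0
-4 5 -1
-4 6 -2

Derivation:
Walk ring at distance 2 from (-6, 6, 0):
Start at center + D4*2 = (-8, 6, 2)
  hex 0: (-8, 6, 2)
  hex 1: (-7, 5, 2)
  hex 2: (-6, 4, 2)
  hex 3: (-5, 4, 1)
  hex 4: (-4, 4, 0)
  hex 5: (-4, 5, -1)
  hex 6: (-4, 6, -2)
  hex 7: (-5, 7, -2)
  hex 8: (-6, 8, -2)
  hex 9: (-7, 8, -1)
  hex 10: (-8, 8, 0)
  hex 11: (-8, 7, 1)
Sorted: 12 hexes.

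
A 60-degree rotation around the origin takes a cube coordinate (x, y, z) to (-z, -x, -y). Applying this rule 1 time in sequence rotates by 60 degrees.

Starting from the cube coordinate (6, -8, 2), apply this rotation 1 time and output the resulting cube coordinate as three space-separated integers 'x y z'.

Start: (6, -8, 2)
Step 1: (6, -8, 2) -> (-(2), -(6), -(-8)) = (-2, -6, 8)

Answer: -2 -6 8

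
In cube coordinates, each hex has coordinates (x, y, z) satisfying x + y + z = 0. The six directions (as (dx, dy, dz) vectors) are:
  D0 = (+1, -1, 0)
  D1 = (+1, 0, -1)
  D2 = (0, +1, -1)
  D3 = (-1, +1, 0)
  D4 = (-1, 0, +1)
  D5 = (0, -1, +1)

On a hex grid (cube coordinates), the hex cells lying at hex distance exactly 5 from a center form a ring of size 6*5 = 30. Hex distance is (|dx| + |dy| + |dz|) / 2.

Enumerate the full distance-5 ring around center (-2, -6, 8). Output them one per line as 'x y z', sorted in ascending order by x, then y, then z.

Answer: -7 -6 13
-7 -5 12
-7 -4 11
-7 -3 10
-7 -2 9
-7 -1 8
-6 -7 13
-6 -1 7
-5 -8 13
-5 -1 6
-4 -9 13
-4 -1 5
-3 -10 13
-3 -1 4
-2 -11 13
-2 -1 3
-1 -11 12
-1 -2 3
0 -11 11
0 -3 3
1 -11 10
1 -4 3
2 -11 9
2 -5 3
3 -11 8
3 -10 7
3 -9 6
3 -8 5
3 -7 4
3 -6 3

Derivation:
Walk ring at distance 5 from (-2, -6, 8):
Start at center + D4*5 = (-7, -6, 13)
  hex 0: (-7, -6, 13)
  hex 1: (-6, -7, 13)
  hex 2: (-5, -8, 13)
  hex 3: (-4, -9, 13)
  hex 4: (-3, -10, 13)
  hex 5: (-2, -11, 13)
  hex 6: (-1, -11, 12)
  hex 7: (0, -11, 11)
  hex 8: (1, -11, 10)
  hex 9: (2, -11, 9)
  hex 10: (3, -11, 8)
  hex 11: (3, -10, 7)
  hex 12: (3, -9, 6)
  hex 13: (3, -8, 5)
  hex 14: (3, -7, 4)
  hex 15: (3, -6, 3)
  hex 16: (2, -5, 3)
  hex 17: (1, -4, 3)
  hex 18: (0, -3, 3)
  hex 19: (-1, -2, 3)
  hex 20: (-2, -1, 3)
  hex 21: (-3, -1, 4)
  hex 22: (-4, -1, 5)
  hex 23: (-5, -1, 6)
  hex 24: (-6, -1, 7)
  hex 25: (-7, -1, 8)
  hex 26: (-7, -2, 9)
  hex 27: (-7, -3, 10)
  hex 28: (-7, -4, 11)
  hex 29: (-7, -5, 12)
Sorted: 30 hexes.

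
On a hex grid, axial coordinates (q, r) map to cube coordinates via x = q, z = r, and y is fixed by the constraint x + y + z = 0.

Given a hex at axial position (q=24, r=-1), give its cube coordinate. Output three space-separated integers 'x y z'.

Answer: 24 -23 -1

Derivation:
x = q = 24
z = r = -1
y = -x - z = -(24) - (-1) = -23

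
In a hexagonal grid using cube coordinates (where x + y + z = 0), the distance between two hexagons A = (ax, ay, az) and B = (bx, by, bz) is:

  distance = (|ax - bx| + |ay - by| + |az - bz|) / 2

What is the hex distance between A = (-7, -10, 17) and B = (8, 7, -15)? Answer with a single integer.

Answer: 32

Derivation:
|ax - bx| = |-7 - 8| = 15
|ay - by| = |-10 - 7| = 17
|az - bz| = |17 - (-15)| = 32
distance = (15 + 17 + 32) / 2 = 64 / 2 = 32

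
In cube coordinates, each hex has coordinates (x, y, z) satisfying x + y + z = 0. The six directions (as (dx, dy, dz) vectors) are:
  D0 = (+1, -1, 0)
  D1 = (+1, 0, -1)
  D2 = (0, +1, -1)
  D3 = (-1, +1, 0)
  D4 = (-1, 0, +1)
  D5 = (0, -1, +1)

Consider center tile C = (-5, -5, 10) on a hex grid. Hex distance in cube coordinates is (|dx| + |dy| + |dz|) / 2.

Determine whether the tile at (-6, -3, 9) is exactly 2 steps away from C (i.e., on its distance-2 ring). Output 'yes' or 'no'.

Answer: yes

Derivation:
|px - cx| = |-6 - (-5)| = 1
|py - cy| = |-3 - (-5)| = 2
|pz - cz| = |9 - 10| = 1
distance = (1+2+1)/2 = 4/2 = 2
radius = 2; distance == radius -> yes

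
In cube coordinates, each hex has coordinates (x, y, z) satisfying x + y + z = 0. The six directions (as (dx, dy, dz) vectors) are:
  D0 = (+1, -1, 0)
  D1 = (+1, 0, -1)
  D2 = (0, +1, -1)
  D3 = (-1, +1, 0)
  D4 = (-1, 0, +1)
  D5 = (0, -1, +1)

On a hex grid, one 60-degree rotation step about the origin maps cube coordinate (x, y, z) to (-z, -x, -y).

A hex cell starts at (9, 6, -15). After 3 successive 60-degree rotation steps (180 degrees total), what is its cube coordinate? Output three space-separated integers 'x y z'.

Answer: -9 -6 15

Derivation:
Start: (9, 6, -15)
Step 1: (9, 6, -15) -> (-(-15), -(9), -(6)) = (15, -9, -6)
Step 2: (15, -9, -6) -> (-(-6), -(15), -(-9)) = (6, -15, 9)
Step 3: (6, -15, 9) -> (-(9), -(6), -(-15)) = (-9, -6, 15)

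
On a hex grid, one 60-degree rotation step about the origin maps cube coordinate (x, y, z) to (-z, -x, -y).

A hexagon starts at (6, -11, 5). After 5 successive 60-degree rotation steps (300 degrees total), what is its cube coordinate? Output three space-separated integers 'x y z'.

Answer: 11 -5 -6

Derivation:
Start: (6, -11, 5)
Step 1: (6, -11, 5) -> (-(5), -(6), -(-11)) = (-5, -6, 11)
Step 2: (-5, -6, 11) -> (-(11), -(-5), -(-6)) = (-11, 5, 6)
Step 3: (-11, 5, 6) -> (-(6), -(-11), -(5)) = (-6, 11, -5)
Step 4: (-6, 11, -5) -> (-(-5), -(-6), -(11)) = (5, 6, -11)
Step 5: (5, 6, -11) -> (-(-11), -(5), -(6)) = (11, -5, -6)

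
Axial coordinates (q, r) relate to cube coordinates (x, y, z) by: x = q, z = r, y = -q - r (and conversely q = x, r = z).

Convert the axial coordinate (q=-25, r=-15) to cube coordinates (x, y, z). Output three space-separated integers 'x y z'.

Answer: -25 40 -15

Derivation:
x = q = -25
z = r = -15
y = -x - z = -(-25) - (-15) = 40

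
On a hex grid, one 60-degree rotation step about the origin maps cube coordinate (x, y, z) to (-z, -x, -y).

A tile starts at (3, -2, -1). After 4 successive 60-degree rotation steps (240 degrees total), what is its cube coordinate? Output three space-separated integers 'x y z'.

Answer: -1 3 -2

Derivation:
Start: (3, -2, -1)
Step 1: (3, -2, -1) -> (-(-1), -(3), -(-2)) = (1, -3, 2)
Step 2: (1, -3, 2) -> (-(2), -(1), -(-3)) = (-2, -1, 3)
Step 3: (-2, -1, 3) -> (-(3), -(-2), -(-1)) = (-3, 2, 1)
Step 4: (-3, 2, 1) -> (-(1), -(-3), -(2)) = (-1, 3, -2)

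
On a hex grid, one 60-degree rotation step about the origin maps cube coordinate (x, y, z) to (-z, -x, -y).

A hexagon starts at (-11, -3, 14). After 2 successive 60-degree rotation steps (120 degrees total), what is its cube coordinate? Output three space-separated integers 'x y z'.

Answer: -3 14 -11

Derivation:
Start: (-11, -3, 14)
Step 1: (-11, -3, 14) -> (-(14), -(-11), -(-3)) = (-14, 11, 3)
Step 2: (-14, 11, 3) -> (-(3), -(-14), -(11)) = (-3, 14, -11)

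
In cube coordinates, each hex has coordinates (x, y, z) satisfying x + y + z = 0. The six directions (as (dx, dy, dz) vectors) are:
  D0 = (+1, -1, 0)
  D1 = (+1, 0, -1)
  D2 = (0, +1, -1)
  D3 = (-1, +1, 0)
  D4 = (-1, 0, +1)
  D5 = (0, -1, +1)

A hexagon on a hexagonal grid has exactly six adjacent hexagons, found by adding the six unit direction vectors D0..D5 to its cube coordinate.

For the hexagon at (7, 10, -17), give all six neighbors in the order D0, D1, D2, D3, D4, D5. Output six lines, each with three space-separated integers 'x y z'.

Answer: 8 9 -17
8 10 -18
7 11 -18
6 11 -17
6 10 -16
7 9 -16

Derivation:
Center: (7, 10, -17). Add each direction:
  D0: (7, 10, -17) + (1, -1, 0) = (8, 9, -17)
  D1: (7, 10, -17) + (1, 0, -1) = (8, 10, -18)
  D2: (7, 10, -17) + (0, 1, -1) = (7, 11, -18)
  D3: (7, 10, -17) + (-1, 1, 0) = (6, 11, -17)
  D4: (7, 10, -17) + (-1, 0, 1) = (6, 10, -16)
  D5: (7, 10, -17) + (0, -1, 1) = (7, 9, -16)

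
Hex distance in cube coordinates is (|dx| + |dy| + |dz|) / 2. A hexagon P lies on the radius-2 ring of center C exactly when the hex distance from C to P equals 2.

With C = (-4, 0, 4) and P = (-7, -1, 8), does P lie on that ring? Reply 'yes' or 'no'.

Answer: no

Derivation:
|px - cx| = |-7 - (-4)| = 3
|py - cy| = |-1 - 0| = 1
|pz - cz| = |8 - 4| = 4
distance = (3+1+4)/2 = 8/2 = 4
radius = 2; distance != radius -> no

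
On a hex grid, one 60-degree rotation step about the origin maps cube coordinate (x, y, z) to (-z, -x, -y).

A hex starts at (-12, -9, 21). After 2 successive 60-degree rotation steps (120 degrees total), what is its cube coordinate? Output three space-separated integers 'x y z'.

Start: (-12, -9, 21)
Step 1: (-12, -9, 21) -> (-(21), -(-12), -(-9)) = (-21, 12, 9)
Step 2: (-21, 12, 9) -> (-(9), -(-21), -(12)) = (-9, 21, -12)

Answer: -9 21 -12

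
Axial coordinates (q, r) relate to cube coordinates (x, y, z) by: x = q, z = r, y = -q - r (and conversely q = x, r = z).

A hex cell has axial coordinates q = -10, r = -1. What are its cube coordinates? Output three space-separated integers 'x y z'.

Answer: -10 11 -1

Derivation:
x = q = -10
z = r = -1
y = -x - z = -(-10) - (-1) = 11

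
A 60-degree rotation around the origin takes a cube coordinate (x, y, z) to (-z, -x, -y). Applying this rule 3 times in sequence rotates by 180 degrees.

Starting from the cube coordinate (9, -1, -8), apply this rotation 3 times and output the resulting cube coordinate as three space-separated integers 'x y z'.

Answer: -9 1 8

Derivation:
Start: (9, -1, -8)
Step 1: (9, -1, -8) -> (-(-8), -(9), -(-1)) = (8, -9, 1)
Step 2: (8, -9, 1) -> (-(1), -(8), -(-9)) = (-1, -8, 9)
Step 3: (-1, -8, 9) -> (-(9), -(-1), -(-8)) = (-9, 1, 8)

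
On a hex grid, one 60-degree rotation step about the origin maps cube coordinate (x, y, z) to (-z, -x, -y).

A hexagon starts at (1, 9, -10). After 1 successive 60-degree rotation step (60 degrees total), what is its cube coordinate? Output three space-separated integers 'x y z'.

Answer: 10 -1 -9

Derivation:
Start: (1, 9, -10)
Step 1: (1, 9, -10) -> (-(-10), -(1), -(9)) = (10, -1, -9)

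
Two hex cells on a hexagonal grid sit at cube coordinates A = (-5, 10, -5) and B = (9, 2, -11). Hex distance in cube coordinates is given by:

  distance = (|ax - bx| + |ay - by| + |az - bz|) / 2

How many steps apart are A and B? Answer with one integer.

|ax - bx| = |-5 - 9| = 14
|ay - by| = |10 - 2| = 8
|az - bz| = |-5 - (-11)| = 6
distance = (14 + 8 + 6) / 2 = 28 / 2 = 14

Answer: 14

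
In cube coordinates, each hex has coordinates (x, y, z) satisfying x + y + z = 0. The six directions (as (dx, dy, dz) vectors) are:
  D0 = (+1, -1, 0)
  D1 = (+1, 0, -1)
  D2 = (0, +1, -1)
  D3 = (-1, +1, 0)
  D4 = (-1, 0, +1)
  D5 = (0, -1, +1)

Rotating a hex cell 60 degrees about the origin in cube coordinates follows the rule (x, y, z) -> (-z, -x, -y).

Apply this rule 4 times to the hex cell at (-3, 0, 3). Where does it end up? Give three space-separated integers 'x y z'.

Start: (-3, 0, 3)
Step 1: (-3, 0, 3) -> (-(3), -(-3), -(0)) = (-3, 3, 0)
Step 2: (-3, 3, 0) -> (-(0), -(-3), -(3)) = (0, 3, -3)
Step 3: (0, 3, -3) -> (-(-3), -(0), -(3)) = (3, 0, -3)
Step 4: (3, 0, -3) -> (-(-3), -(3), -(0)) = (3, -3, 0)

Answer: 3 -3 0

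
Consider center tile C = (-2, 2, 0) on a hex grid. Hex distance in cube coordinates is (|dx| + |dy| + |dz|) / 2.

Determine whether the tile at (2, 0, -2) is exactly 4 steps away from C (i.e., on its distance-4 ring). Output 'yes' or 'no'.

Answer: yes

Derivation:
|px - cx| = |2 - (-2)| = 4
|py - cy| = |0 - 2| = 2
|pz - cz| = |-2 - 0| = 2
distance = (4+2+2)/2 = 8/2 = 4
radius = 4; distance == radius -> yes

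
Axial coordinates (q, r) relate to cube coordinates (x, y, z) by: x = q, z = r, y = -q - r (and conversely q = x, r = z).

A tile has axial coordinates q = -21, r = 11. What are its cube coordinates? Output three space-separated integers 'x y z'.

x = q = -21
z = r = 11
y = -x - z = -(-21) - (11) = 10

Answer: -21 10 11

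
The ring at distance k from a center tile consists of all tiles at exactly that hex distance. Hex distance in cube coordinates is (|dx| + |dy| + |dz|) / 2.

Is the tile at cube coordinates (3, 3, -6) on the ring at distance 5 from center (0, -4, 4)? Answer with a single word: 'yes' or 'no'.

|px - cx| = |3 - 0| = 3
|py - cy| = |3 - (-4)| = 7
|pz - cz| = |-6 - 4| = 10
distance = (3+7+10)/2 = 20/2 = 10
radius = 5; distance != radius -> no

Answer: no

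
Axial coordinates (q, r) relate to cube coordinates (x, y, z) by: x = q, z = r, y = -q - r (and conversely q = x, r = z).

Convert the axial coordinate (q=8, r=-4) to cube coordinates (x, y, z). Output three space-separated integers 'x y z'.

x = q = 8
z = r = -4
y = -x - z = -(8) - (-4) = -4

Answer: 8 -4 -4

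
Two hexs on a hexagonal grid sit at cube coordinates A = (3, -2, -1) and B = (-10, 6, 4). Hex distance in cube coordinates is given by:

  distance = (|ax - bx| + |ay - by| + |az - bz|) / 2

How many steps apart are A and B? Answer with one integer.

|ax - bx| = |3 - (-10)| = 13
|ay - by| = |-2 - 6| = 8
|az - bz| = |-1 - 4| = 5
distance = (13 + 8 + 5) / 2 = 26 / 2 = 13

Answer: 13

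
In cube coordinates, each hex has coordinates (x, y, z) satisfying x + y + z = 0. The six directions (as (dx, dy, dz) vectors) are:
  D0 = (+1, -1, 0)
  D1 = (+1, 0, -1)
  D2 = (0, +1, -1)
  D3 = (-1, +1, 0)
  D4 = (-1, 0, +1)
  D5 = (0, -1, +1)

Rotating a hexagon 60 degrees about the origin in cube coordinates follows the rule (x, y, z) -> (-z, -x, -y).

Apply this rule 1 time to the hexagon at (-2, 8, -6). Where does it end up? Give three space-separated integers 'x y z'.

Answer: 6 2 -8

Derivation:
Start: (-2, 8, -6)
Step 1: (-2, 8, -6) -> (-(-6), -(-2), -(8)) = (6, 2, -8)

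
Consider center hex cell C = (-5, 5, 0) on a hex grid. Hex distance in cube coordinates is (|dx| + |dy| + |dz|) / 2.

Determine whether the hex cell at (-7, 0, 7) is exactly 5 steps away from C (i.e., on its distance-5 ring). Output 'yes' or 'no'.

|px - cx| = |-7 - (-5)| = 2
|py - cy| = |0 - 5| = 5
|pz - cz| = |7 - 0| = 7
distance = (2+5+7)/2 = 14/2 = 7
radius = 5; distance != radius -> no

Answer: no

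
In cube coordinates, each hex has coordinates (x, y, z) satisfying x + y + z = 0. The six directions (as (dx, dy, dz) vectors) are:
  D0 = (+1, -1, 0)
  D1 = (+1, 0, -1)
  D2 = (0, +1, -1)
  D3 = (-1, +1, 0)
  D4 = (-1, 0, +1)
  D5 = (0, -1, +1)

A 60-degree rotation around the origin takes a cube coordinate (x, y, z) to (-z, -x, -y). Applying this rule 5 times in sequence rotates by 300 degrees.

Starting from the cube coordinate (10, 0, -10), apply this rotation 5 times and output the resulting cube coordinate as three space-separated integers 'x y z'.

Answer: 0 10 -10

Derivation:
Start: (10, 0, -10)
Step 1: (10, 0, -10) -> (-(-10), -(10), -(0)) = (10, -10, 0)
Step 2: (10, -10, 0) -> (-(0), -(10), -(-10)) = (0, -10, 10)
Step 3: (0, -10, 10) -> (-(10), -(0), -(-10)) = (-10, 0, 10)
Step 4: (-10, 0, 10) -> (-(10), -(-10), -(0)) = (-10, 10, 0)
Step 5: (-10, 10, 0) -> (-(0), -(-10), -(10)) = (0, 10, -10)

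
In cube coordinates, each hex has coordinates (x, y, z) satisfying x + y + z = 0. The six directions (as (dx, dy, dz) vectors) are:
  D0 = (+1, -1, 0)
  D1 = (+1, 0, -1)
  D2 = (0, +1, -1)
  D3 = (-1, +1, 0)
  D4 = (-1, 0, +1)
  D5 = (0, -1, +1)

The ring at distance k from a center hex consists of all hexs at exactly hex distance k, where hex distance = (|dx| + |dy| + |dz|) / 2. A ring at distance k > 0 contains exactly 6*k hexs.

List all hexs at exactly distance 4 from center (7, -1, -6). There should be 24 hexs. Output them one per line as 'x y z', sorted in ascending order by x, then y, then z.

Answer: 3 -1 -2
3 0 -3
3 1 -4
3 2 -5
3 3 -6
4 -2 -2
4 3 -7
5 -3 -2
5 3 -8
6 -4 -2
6 3 -9
7 -5 -2
7 3 -10
8 -5 -3
8 2 -10
9 -5 -4
9 1 -10
10 -5 -5
10 0 -10
11 -5 -6
11 -4 -7
11 -3 -8
11 -2 -9
11 -1 -10

Derivation:
Walk ring at distance 4 from (7, -1, -6):
Start at center + D4*4 = (3, -1, -2)
  hex 0: (3, -1, -2)
  hex 1: (4, -2, -2)
  hex 2: (5, -3, -2)
  hex 3: (6, -4, -2)
  hex 4: (7, -5, -2)
  hex 5: (8, -5, -3)
  hex 6: (9, -5, -4)
  hex 7: (10, -5, -5)
  hex 8: (11, -5, -6)
  hex 9: (11, -4, -7)
  hex 10: (11, -3, -8)
  hex 11: (11, -2, -9)
  hex 12: (11, -1, -10)
  hex 13: (10, 0, -10)
  hex 14: (9, 1, -10)
  hex 15: (8, 2, -10)
  hex 16: (7, 3, -10)
  hex 17: (6, 3, -9)
  hex 18: (5, 3, -8)
  hex 19: (4, 3, -7)
  hex 20: (3, 3, -6)
  hex 21: (3, 2, -5)
  hex 22: (3, 1, -4)
  hex 23: (3, 0, -3)
Sorted: 24 hexes.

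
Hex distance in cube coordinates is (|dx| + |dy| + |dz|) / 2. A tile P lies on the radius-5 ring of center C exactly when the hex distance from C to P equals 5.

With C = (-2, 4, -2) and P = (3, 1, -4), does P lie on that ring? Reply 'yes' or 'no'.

Answer: yes

Derivation:
|px - cx| = |3 - (-2)| = 5
|py - cy| = |1 - 4| = 3
|pz - cz| = |-4 - (-2)| = 2
distance = (5+3+2)/2 = 10/2 = 5
radius = 5; distance == radius -> yes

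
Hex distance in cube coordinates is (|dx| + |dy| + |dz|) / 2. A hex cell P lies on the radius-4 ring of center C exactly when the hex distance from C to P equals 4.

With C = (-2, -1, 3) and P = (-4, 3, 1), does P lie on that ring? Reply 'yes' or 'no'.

Answer: yes

Derivation:
|px - cx| = |-4 - (-2)| = 2
|py - cy| = |3 - (-1)| = 4
|pz - cz| = |1 - 3| = 2
distance = (2+4+2)/2 = 8/2 = 4
radius = 4; distance == radius -> yes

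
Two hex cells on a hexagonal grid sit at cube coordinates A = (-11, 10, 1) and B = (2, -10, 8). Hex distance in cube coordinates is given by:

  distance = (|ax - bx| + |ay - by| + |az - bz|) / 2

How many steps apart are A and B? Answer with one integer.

|ax - bx| = |-11 - 2| = 13
|ay - by| = |10 - (-10)| = 20
|az - bz| = |1 - 8| = 7
distance = (13 + 20 + 7) / 2 = 40 / 2 = 20

Answer: 20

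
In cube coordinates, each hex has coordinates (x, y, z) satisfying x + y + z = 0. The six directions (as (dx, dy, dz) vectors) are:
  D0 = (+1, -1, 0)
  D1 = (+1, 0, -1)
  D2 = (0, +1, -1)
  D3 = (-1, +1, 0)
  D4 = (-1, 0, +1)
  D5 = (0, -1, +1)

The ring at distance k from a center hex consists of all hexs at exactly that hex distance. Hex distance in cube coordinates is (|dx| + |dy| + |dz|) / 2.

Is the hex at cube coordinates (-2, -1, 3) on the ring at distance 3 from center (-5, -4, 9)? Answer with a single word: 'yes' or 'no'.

|px - cx| = |-2 - (-5)| = 3
|py - cy| = |-1 - (-4)| = 3
|pz - cz| = |3 - 9| = 6
distance = (3+3+6)/2 = 12/2 = 6
radius = 3; distance != radius -> no

Answer: no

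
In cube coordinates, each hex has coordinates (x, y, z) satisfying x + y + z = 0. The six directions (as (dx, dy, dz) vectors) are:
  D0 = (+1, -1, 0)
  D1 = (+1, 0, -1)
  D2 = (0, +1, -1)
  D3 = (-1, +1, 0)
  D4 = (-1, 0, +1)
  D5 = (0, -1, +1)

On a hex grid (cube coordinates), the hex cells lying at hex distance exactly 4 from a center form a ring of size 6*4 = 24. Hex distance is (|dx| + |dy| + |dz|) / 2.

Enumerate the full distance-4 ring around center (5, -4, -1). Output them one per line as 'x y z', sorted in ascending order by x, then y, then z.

Walk ring at distance 4 from (5, -4, -1):
Start at center + D4*4 = (1, -4, 3)
  hex 0: (1, -4, 3)
  hex 1: (2, -5, 3)
  hex 2: (3, -6, 3)
  hex 3: (4, -7, 3)
  hex 4: (5, -8, 3)
  hex 5: (6, -8, 2)
  hex 6: (7, -8, 1)
  hex 7: (8, -8, 0)
  hex 8: (9, -8, -1)
  hex 9: (9, -7, -2)
  hex 10: (9, -6, -3)
  hex 11: (9, -5, -4)
  hex 12: (9, -4, -5)
  hex 13: (8, -3, -5)
  hex 14: (7, -2, -5)
  hex 15: (6, -1, -5)
  hex 16: (5, 0, -5)
  hex 17: (4, 0, -4)
  hex 18: (3, 0, -3)
  hex 19: (2, 0, -2)
  hex 20: (1, 0, -1)
  hex 21: (1, -1, 0)
  hex 22: (1, -2, 1)
  hex 23: (1, -3, 2)
Sorted: 24 hexes.

Answer: 1 -4 3
1 -3 2
1 -2 1
1 -1 0
1 0 -1
2 -5 3
2 0 -2
3 -6 3
3 0 -3
4 -7 3
4 0 -4
5 -8 3
5 0 -5
6 -8 2
6 -1 -5
7 -8 1
7 -2 -5
8 -8 0
8 -3 -5
9 -8 -1
9 -7 -2
9 -6 -3
9 -5 -4
9 -4 -5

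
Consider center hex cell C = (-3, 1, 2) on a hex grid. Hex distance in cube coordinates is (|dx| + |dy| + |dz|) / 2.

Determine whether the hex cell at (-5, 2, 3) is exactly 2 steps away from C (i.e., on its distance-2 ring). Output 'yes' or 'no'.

Answer: yes

Derivation:
|px - cx| = |-5 - (-3)| = 2
|py - cy| = |2 - 1| = 1
|pz - cz| = |3 - 2| = 1
distance = (2+1+1)/2 = 4/2 = 2
radius = 2; distance == radius -> yes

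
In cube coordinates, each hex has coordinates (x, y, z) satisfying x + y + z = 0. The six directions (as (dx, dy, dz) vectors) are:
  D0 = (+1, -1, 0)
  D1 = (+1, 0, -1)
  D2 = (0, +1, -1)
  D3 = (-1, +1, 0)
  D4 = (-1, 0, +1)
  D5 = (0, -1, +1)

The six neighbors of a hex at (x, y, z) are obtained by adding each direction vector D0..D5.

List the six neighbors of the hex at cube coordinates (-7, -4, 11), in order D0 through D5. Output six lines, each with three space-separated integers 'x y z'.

Answer: -6 -5 11
-6 -4 10
-7 -3 10
-8 -3 11
-8 -4 12
-7 -5 12

Derivation:
Center: (-7, -4, 11). Add each direction:
  D0: (-7, -4, 11) + (1, -1, 0) = (-6, -5, 11)
  D1: (-7, -4, 11) + (1, 0, -1) = (-6, -4, 10)
  D2: (-7, -4, 11) + (0, 1, -1) = (-7, -3, 10)
  D3: (-7, -4, 11) + (-1, 1, 0) = (-8, -3, 11)
  D4: (-7, -4, 11) + (-1, 0, 1) = (-8, -4, 12)
  D5: (-7, -4, 11) + (0, -1, 1) = (-7, -5, 12)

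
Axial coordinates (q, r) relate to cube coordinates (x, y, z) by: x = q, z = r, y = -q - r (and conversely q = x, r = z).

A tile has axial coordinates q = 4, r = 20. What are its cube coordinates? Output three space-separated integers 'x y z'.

Answer: 4 -24 20

Derivation:
x = q = 4
z = r = 20
y = -x - z = -(4) - (20) = -24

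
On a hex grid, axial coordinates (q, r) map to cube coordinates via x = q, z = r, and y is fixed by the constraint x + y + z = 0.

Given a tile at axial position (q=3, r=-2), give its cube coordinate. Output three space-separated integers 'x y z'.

x = q = 3
z = r = -2
y = -x - z = -(3) - (-2) = -1

Answer: 3 -1 -2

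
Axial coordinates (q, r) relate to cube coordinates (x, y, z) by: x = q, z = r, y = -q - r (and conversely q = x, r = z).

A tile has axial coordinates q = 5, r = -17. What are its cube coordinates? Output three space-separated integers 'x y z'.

Answer: 5 12 -17

Derivation:
x = q = 5
z = r = -17
y = -x - z = -(5) - (-17) = 12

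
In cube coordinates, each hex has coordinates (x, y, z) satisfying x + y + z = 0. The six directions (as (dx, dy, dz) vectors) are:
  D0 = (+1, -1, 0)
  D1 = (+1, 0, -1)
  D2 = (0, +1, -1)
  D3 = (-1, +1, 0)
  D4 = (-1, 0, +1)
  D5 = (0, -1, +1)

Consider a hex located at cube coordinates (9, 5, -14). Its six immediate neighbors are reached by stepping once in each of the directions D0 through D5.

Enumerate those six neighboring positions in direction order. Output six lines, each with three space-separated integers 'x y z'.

Answer: 10 4 -14
10 5 -15
9 6 -15
8 6 -14
8 5 -13
9 4 -13

Derivation:
Center: (9, 5, -14). Add each direction:
  D0: (9, 5, -14) + (1, -1, 0) = (10, 4, -14)
  D1: (9, 5, -14) + (1, 0, -1) = (10, 5, -15)
  D2: (9, 5, -14) + (0, 1, -1) = (9, 6, -15)
  D3: (9, 5, -14) + (-1, 1, 0) = (8, 6, -14)
  D4: (9, 5, -14) + (-1, 0, 1) = (8, 5, -13)
  D5: (9, 5, -14) + (0, -1, 1) = (9, 4, -13)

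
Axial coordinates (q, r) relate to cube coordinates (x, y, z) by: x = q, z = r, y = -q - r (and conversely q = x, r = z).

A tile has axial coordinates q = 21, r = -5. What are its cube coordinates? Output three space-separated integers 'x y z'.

Answer: 21 -16 -5

Derivation:
x = q = 21
z = r = -5
y = -x - z = -(21) - (-5) = -16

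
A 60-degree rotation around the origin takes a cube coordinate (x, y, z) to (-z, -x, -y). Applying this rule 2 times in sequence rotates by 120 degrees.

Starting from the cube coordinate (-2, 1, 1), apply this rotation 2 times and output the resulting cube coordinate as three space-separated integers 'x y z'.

Start: (-2, 1, 1)
Step 1: (-2, 1, 1) -> (-(1), -(-2), -(1)) = (-1, 2, -1)
Step 2: (-1, 2, -1) -> (-(-1), -(-1), -(2)) = (1, 1, -2)

Answer: 1 1 -2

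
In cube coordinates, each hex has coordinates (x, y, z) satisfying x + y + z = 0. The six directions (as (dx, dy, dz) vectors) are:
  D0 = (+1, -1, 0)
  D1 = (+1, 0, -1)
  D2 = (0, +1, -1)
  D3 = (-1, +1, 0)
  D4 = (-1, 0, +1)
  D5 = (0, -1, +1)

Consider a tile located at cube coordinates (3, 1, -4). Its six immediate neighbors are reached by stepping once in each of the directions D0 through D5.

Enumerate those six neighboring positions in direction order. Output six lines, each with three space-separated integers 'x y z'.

Center: (3, 1, -4). Add each direction:
  D0: (3, 1, -4) + (1, -1, 0) = (4, 0, -4)
  D1: (3, 1, -4) + (1, 0, -1) = (4, 1, -5)
  D2: (3, 1, -4) + (0, 1, -1) = (3, 2, -5)
  D3: (3, 1, -4) + (-1, 1, 0) = (2, 2, -4)
  D4: (3, 1, -4) + (-1, 0, 1) = (2, 1, -3)
  D5: (3, 1, -4) + (0, -1, 1) = (3, 0, -3)

Answer: 4 0 -4
4 1 -5
3 2 -5
2 2 -4
2 1 -3
3 0 -3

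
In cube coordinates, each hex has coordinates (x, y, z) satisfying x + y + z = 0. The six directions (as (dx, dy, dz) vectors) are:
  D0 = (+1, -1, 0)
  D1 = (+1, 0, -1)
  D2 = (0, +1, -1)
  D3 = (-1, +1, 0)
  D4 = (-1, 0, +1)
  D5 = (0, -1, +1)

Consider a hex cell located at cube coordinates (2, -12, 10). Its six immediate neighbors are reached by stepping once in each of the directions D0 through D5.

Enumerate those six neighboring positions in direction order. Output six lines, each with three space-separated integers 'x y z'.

Answer: 3 -13 10
3 -12 9
2 -11 9
1 -11 10
1 -12 11
2 -13 11

Derivation:
Center: (2, -12, 10). Add each direction:
  D0: (2, -12, 10) + (1, -1, 0) = (3, -13, 10)
  D1: (2, -12, 10) + (1, 0, -1) = (3, -12, 9)
  D2: (2, -12, 10) + (0, 1, -1) = (2, -11, 9)
  D3: (2, -12, 10) + (-1, 1, 0) = (1, -11, 10)
  D4: (2, -12, 10) + (-1, 0, 1) = (1, -12, 11)
  D5: (2, -12, 10) + (0, -1, 1) = (2, -13, 11)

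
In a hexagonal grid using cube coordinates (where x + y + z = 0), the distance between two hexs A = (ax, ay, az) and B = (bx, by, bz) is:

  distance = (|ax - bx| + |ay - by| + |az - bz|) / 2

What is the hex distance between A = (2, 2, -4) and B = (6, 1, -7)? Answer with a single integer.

|ax - bx| = |2 - 6| = 4
|ay - by| = |2 - 1| = 1
|az - bz| = |-4 - (-7)| = 3
distance = (4 + 1 + 3) / 2 = 8 / 2 = 4

Answer: 4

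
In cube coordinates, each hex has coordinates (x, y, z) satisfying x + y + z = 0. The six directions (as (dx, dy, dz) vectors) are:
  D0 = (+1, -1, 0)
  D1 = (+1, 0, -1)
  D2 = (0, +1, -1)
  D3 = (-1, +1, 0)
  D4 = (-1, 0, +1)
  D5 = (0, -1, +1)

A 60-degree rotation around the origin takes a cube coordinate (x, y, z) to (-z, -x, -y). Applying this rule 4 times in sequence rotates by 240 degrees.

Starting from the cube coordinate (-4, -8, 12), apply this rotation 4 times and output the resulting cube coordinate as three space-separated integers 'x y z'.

Start: (-4, -8, 12)
Step 1: (-4, -8, 12) -> (-(12), -(-4), -(-8)) = (-12, 4, 8)
Step 2: (-12, 4, 8) -> (-(8), -(-12), -(4)) = (-8, 12, -4)
Step 3: (-8, 12, -4) -> (-(-4), -(-8), -(12)) = (4, 8, -12)
Step 4: (4, 8, -12) -> (-(-12), -(4), -(8)) = (12, -4, -8)

Answer: 12 -4 -8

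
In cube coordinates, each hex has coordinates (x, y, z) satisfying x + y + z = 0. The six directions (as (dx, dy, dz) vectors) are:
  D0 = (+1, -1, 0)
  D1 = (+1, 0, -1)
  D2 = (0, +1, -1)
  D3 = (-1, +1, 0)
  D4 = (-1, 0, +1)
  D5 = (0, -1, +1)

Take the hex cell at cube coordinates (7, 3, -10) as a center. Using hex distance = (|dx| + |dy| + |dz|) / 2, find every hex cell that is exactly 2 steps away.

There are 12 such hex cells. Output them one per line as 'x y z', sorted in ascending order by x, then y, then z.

Walk ring at distance 2 from (7, 3, -10):
Start at center + D4*2 = (5, 3, -8)
  hex 0: (5, 3, -8)
  hex 1: (6, 2, -8)
  hex 2: (7, 1, -8)
  hex 3: (8, 1, -9)
  hex 4: (9, 1, -10)
  hex 5: (9, 2, -11)
  hex 6: (9, 3, -12)
  hex 7: (8, 4, -12)
  hex 8: (7, 5, -12)
  hex 9: (6, 5, -11)
  hex 10: (5, 5, -10)
  hex 11: (5, 4, -9)
Sorted: 12 hexes.

Answer: 5 3 -8
5 4 -9
5 5 -10
6 2 -8
6 5 -11
7 1 -8
7 5 -12
8 1 -9
8 4 -12
9 1 -10
9 2 -11
9 3 -12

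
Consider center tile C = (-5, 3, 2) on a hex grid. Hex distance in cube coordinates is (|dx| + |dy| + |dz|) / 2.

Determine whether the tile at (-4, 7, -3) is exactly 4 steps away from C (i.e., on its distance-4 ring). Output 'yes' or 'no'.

|px - cx| = |-4 - (-5)| = 1
|py - cy| = |7 - 3| = 4
|pz - cz| = |-3 - 2| = 5
distance = (1+4+5)/2 = 10/2 = 5
radius = 4; distance != radius -> no

Answer: no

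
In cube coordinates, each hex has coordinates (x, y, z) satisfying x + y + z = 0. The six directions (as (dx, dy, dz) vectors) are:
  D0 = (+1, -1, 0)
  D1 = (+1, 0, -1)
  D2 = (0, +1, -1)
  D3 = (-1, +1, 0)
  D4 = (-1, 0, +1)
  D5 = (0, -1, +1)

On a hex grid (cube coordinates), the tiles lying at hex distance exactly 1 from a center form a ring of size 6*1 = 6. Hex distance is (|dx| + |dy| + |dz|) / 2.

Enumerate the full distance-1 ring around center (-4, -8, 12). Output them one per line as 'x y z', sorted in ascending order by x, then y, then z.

Walk ring at distance 1 from (-4, -8, 12):
Start at center + D4*1 = (-5, -8, 13)
  hex 0: (-5, -8, 13)
  hex 1: (-4, -9, 13)
  hex 2: (-3, -9, 12)
  hex 3: (-3, -8, 11)
  hex 4: (-4, -7, 11)
  hex 5: (-5, -7, 12)
Sorted: 6 hexes.

Answer: -5 -8 13
-5 -7 12
-4 -9 13
-4 -7 11
-3 -9 12
-3 -8 11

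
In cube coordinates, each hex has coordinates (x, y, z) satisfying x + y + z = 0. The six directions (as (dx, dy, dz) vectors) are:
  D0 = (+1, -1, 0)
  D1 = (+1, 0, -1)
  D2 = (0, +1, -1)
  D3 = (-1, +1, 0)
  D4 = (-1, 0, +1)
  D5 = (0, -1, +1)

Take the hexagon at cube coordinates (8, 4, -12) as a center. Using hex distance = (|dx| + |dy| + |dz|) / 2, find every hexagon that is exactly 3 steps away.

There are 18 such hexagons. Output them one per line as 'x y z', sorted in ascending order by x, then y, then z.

Answer: 5 4 -9
5 5 -10
5 6 -11
5 7 -12
6 3 -9
6 7 -13
7 2 -9
7 7 -14
8 1 -9
8 7 -15
9 1 -10
9 6 -15
10 1 -11
10 5 -15
11 1 -12
11 2 -13
11 3 -14
11 4 -15

Derivation:
Walk ring at distance 3 from (8, 4, -12):
Start at center + D4*3 = (5, 4, -9)
  hex 0: (5, 4, -9)
  hex 1: (6, 3, -9)
  hex 2: (7, 2, -9)
  hex 3: (8, 1, -9)
  hex 4: (9, 1, -10)
  hex 5: (10, 1, -11)
  hex 6: (11, 1, -12)
  hex 7: (11, 2, -13)
  hex 8: (11, 3, -14)
  hex 9: (11, 4, -15)
  hex 10: (10, 5, -15)
  hex 11: (9, 6, -15)
  hex 12: (8, 7, -15)
  hex 13: (7, 7, -14)
  hex 14: (6, 7, -13)
  hex 15: (5, 7, -12)
  hex 16: (5, 6, -11)
  hex 17: (5, 5, -10)
Sorted: 18 hexes.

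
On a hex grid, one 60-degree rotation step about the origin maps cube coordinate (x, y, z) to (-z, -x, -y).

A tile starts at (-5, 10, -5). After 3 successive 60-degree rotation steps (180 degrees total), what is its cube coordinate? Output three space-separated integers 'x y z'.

Start: (-5, 10, -5)
Step 1: (-5, 10, -5) -> (-(-5), -(-5), -(10)) = (5, 5, -10)
Step 2: (5, 5, -10) -> (-(-10), -(5), -(5)) = (10, -5, -5)
Step 3: (10, -5, -5) -> (-(-5), -(10), -(-5)) = (5, -10, 5)

Answer: 5 -10 5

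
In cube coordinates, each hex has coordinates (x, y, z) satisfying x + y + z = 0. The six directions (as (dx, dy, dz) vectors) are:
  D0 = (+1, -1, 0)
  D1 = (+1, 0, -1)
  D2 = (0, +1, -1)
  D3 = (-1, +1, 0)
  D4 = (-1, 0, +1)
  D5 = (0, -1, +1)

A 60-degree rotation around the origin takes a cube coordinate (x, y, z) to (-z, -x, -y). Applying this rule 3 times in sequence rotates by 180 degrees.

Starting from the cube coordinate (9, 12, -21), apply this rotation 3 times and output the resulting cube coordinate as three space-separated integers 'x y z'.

Answer: -9 -12 21

Derivation:
Start: (9, 12, -21)
Step 1: (9, 12, -21) -> (-(-21), -(9), -(12)) = (21, -9, -12)
Step 2: (21, -9, -12) -> (-(-12), -(21), -(-9)) = (12, -21, 9)
Step 3: (12, -21, 9) -> (-(9), -(12), -(-21)) = (-9, -12, 21)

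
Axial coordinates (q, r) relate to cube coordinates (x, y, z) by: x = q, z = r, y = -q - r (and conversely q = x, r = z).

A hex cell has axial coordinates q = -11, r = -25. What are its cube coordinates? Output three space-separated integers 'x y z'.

Answer: -11 36 -25

Derivation:
x = q = -11
z = r = -25
y = -x - z = -(-11) - (-25) = 36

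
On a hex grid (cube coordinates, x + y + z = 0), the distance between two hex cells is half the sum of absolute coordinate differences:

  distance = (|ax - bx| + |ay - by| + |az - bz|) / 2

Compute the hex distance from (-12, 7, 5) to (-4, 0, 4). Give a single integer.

|ax - bx| = |-12 - (-4)| = 8
|ay - by| = |7 - 0| = 7
|az - bz| = |5 - 4| = 1
distance = (8 + 7 + 1) / 2 = 16 / 2 = 8

Answer: 8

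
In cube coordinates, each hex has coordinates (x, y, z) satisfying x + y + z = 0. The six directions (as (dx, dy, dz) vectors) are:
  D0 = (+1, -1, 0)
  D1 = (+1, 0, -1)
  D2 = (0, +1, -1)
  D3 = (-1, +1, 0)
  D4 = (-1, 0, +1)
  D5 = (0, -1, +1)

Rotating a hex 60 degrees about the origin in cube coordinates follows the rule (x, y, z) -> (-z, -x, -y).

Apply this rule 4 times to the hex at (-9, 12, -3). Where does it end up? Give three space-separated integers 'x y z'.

Answer: -3 -9 12

Derivation:
Start: (-9, 12, -3)
Step 1: (-9, 12, -3) -> (-(-3), -(-9), -(12)) = (3, 9, -12)
Step 2: (3, 9, -12) -> (-(-12), -(3), -(9)) = (12, -3, -9)
Step 3: (12, -3, -9) -> (-(-9), -(12), -(-3)) = (9, -12, 3)
Step 4: (9, -12, 3) -> (-(3), -(9), -(-12)) = (-3, -9, 12)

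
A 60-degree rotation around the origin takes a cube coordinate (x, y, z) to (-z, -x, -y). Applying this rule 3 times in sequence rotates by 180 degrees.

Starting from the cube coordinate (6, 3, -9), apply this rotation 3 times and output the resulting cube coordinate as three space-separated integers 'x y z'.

Start: (6, 3, -9)
Step 1: (6, 3, -9) -> (-(-9), -(6), -(3)) = (9, -6, -3)
Step 2: (9, -6, -3) -> (-(-3), -(9), -(-6)) = (3, -9, 6)
Step 3: (3, -9, 6) -> (-(6), -(3), -(-9)) = (-6, -3, 9)

Answer: -6 -3 9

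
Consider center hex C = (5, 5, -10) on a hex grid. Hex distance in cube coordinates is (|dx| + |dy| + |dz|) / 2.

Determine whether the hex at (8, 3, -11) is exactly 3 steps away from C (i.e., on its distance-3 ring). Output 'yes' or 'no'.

Answer: yes

Derivation:
|px - cx| = |8 - 5| = 3
|py - cy| = |3 - 5| = 2
|pz - cz| = |-11 - (-10)| = 1
distance = (3+2+1)/2 = 6/2 = 3
radius = 3; distance == radius -> yes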